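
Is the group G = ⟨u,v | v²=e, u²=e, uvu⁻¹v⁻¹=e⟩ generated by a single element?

|G| = 4, but the maximum element order in G is 2 < 4. No single element generates all of G, so G is not cyclic.

Answer: No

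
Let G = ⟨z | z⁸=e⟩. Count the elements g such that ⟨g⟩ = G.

G is cyclic of order 8. An element generates G iff its order is 8, and a cyclic group of order 8 has exactly φ(8) = 4 such elements.

Answer: 4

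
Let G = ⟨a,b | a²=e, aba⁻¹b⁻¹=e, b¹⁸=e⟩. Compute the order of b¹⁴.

Compute successive powers until reaching e:
  (b¹⁴)¹ = b¹⁴, (b¹⁴)² = b¹⁰, (b¹⁴)³ = b⁶, (b¹⁴)⁴ = b², (b¹⁴)⁵ = b¹⁶, (b¹⁴)⁶ = b¹², (b¹⁴)⁷ = b⁸, (b¹⁴)⁸ = b⁴, (b¹⁴)⁹ = e.
The smallest positive k with (b¹⁴)ᵏ = e is 9.

Answer: 9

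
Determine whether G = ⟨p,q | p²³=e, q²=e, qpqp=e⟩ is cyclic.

Every cyclic group is abelian. But p·q = pq while q·p = p²²q, so p·q ≠ q·p and G is not abelian. Hence G is not cyclic.

Answer: No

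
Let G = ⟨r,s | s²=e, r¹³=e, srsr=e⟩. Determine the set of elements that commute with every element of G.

An element z ∈ Z(G) iff z commutes with every generator.
For example e is central: e·r = r = r·e; e·s = s = s·e.
Whereas r ∉ Z(G) since r·s = rs ≠ r¹²s = s·r.
Checking each of the 26 elements this way gives Z(G) = {e}, of order 1.

Answer: {e}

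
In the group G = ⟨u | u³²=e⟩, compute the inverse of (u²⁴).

The order of (u²⁴) is 4 (smallest k with (u²⁴)ᵏ = e), so (u²⁴)⁻¹ = (u²⁴)³ = u⁸.
Check: (u²⁴) · (u⁸) → (u²⁴) · u⁸ = e, giving e as required.

Answer: u⁸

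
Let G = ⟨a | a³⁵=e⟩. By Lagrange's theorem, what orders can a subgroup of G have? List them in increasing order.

|G| = 35 = 5 · 7. By Lagrange's theorem the order of any subgroup divides 35; the divisors of 35 are 1, 5, 7, 35.

Answer: 1, 5, 7, 35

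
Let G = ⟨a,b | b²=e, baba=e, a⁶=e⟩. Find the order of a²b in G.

Compute successive powers until reaching e:
  (a²b)¹ = a²b, (a²b)² = e.
The smallest positive k with (a²b)ᵏ = e is 2.

Answer: 2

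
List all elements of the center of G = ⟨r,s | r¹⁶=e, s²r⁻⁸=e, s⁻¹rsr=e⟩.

An element z ∈ Z(G) iff z commutes with every generator.
For example r⁸ is central: (r⁸)·r = r⁹ = r·(r⁸); (r⁸)·s = s⁻¹ = s·(r⁸).
Whereas r ∉ Z(G) since r·s = rs ≠ r⁷s⁻¹ = s·r.
Checking each of the 32 elements this way gives Z(G) = {e, r⁸}, of order 2.

Answer: {e, r⁸}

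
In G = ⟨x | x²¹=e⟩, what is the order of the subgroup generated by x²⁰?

|⟨x²⁰⟩| equals the order of x²⁰. Compute successive powers until reaching e:
  (x²⁰)¹ = x²⁰, (x²⁰)² = x¹⁹, (x²⁰)³ = x¹⁸, (x²⁰)⁴ = x¹⁷, (x²⁰)⁵ = x¹⁶, (x²⁰)⁶ = x¹⁵, (x²⁰)⁷ = x¹⁴, (x²⁰)⁸ = x¹³, (x²⁰)⁹ = x¹², (x²⁰)¹⁰ = x¹¹, (x²⁰)¹¹ = x¹⁰, (x²⁰)¹² = x⁹, (x²⁰)¹³ = x⁸, (x²⁰)¹⁴ = x⁷, (x²⁰)¹⁵ = x⁶, (x²⁰)¹⁶ = x⁵, (x²⁰)¹⁷ = x⁴, (x²⁰)¹⁸ = x³, (x²⁰)¹⁹ = x², (x²⁰)²⁰ = x, (x²⁰)²¹ = e.
The smallest positive k with (x²⁰)ᵏ = e is 21, so |⟨x²⁰⟩| = 21.

Answer: 21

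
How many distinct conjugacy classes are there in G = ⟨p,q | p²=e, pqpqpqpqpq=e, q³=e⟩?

The conjugacy classes (representative and size) are:
  [e] (size 1), [pqpq²pqpq²p] (size 15), [qpqpq²p] (size 20), [pq²pq²p] (size 12), [q²pqpq²] (size 12).
Class equation: 1 + 15 + 20 + 12 + 12 = 60 = |G|. So G has 5 conjugacy classes.

Answer: 5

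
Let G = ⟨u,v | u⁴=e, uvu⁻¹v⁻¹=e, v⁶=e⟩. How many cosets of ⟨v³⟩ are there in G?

First find ord(v³) by computing successive powers:
  (v³)¹ = v³, (v³)² = e.
So |⟨v³⟩| = ord(v³) = 2. With |G| = 24, by Lagrange [G : ⟨v³⟩] = 24/2 = 12.

Answer: 12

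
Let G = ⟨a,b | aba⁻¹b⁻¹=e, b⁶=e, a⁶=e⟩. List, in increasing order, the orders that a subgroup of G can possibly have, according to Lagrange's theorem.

|G| = 36 = 2² · 3². By Lagrange's theorem the order of any subgroup divides 36; the divisors of 36 are 1, 2, 3, 4, 6, 9, 12, 18, 36.

Answer: 1, 2, 3, 4, 6, 9, 12, 18, 36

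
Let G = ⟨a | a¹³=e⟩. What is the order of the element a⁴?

Compute successive powers until reaching e:
  (a⁴)¹ = a⁴, (a⁴)² = a⁸, (a⁴)³ = a¹², (a⁴)⁴ = a³, (a⁴)⁵ = a⁷, (a⁴)⁶ = a¹¹, (a⁴)⁷ = a², (a⁴)⁸ = a⁶, (a⁴)⁹ = a¹⁰, (a⁴)¹⁰ = a, (a⁴)¹¹ = a⁵, (a⁴)¹² = a⁹, (a⁴)¹³ = e.
The smallest positive k with (a⁴)ᵏ = e is 13.

Answer: 13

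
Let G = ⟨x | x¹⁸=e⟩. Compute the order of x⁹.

Compute successive powers until reaching e:
  (x⁹)¹ = x⁹, (x⁹)² = e.
The smallest positive k with (x⁹)ᵏ = e is 2.

Answer: 2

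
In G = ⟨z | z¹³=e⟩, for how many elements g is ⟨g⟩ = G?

G is cyclic of order 13. An element generates G iff its order is 13, and a cyclic group of order 13 has exactly φ(13) = 12 such elements.

Answer: 12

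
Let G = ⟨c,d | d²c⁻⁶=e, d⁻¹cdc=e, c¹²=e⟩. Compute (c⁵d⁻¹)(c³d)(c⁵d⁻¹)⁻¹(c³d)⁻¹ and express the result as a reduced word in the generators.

[(c⁵d⁻¹), (c³d)] = (c⁵d⁻¹)·(c³d)·(c⁵d⁻¹)⁻¹·(c³d)⁻¹.
  (c⁵d⁻¹) · (c³d) = c²
  (c²) · (c⁵d) = cd⁻¹
  (cd⁻¹) · (c³d⁻¹) = c⁴

Answer: c⁴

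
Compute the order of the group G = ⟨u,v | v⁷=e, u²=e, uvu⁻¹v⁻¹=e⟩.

Enumerate words in the generators, reducing via the relations: the distinct elements are
  {e, u, v, uv, v², v³, v⁴, v⁵, v⁶, uv², uv³, uv⁴, uv⁵, uv⁶}.
No further products give new elements, so |G| = 14.

Answer: 14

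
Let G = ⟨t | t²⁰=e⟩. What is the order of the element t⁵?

Compute successive powers until reaching e:
  (t⁵)¹ = t⁵, (t⁵)² = t¹⁰, (t⁵)³ = t¹⁵, (t⁵)⁴ = e.
The smallest positive k with (t⁵)ᵏ = e is 4.

Answer: 4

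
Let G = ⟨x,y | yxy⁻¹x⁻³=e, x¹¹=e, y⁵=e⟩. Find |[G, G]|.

G' = [G, G] is generated by all commutators. The generator-pair commutators are: [x, y] = x⁹.
The subgroup they normally generate is {e, x, x², x³, x⁴, x⁵, x⁶, x⁷, x⁸, x⁹, x¹⁰}, of order 11.
Check: |G/G'| = 55/11 = 5 is the order of the abelianisation.

Answer: 11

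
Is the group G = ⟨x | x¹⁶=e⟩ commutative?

G has a single generator, so G is cyclic and hence abelian.

Answer: Yes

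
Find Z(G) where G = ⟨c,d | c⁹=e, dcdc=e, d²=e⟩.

An element z ∈ Z(G) iff z commutes with every generator.
For example e is central: e·c = c = c·e; e·d = d = d·e.
Whereas c ∉ Z(G) since c·d = cd ≠ c⁸d = d·c.
Checking each of the 18 elements this way gives Z(G) = {e}, of order 1.

Answer: {e}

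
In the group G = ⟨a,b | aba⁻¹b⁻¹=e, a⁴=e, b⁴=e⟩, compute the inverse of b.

The order of b is 4 (smallest k with bᵏ = e), so b⁻¹ = b³ = b³.
Check: b · (b³) → b · b³ = e, giving e as required.

Answer: b³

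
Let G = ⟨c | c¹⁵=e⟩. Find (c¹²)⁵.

Compute successive powers of (c¹²), reducing at each step:
  (c¹²)²: (c¹²) · c¹² = c⁹
  (c¹²)³: (c⁹) · c¹² = c⁶
  (c¹²)⁴: (c⁶) · c¹² = c³
  (c¹²)⁵: (c³) · c¹² = e

Answer: e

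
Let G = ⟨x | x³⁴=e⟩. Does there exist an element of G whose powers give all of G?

|G| = 34. The element x has order 34 (its powers give 34 distinct elements), so ⟨x⟩ = G and G is cyclic.

Answer: Yes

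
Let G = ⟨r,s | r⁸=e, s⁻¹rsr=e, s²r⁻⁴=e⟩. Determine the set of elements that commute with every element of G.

An element z ∈ Z(G) iff z commutes with every generator.
For example r⁴ is central: (r⁴)·r = r⁵ = r·(r⁴); (r⁴)·s = s⁻¹ = s·(r⁴).
Whereas r ∉ Z(G) since r·s = rs ≠ r³s⁻¹ = s·r.
Checking each of the 16 elements this way gives Z(G) = {e, r⁴}, of order 2.

Answer: {e, r⁴}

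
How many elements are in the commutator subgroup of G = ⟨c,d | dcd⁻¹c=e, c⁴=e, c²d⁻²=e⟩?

G' = [G, G] is generated by all commutators. The generator-pair commutators are: [c, d] = c².
The subgroup they normally generate is {e, c²}, of order 2.
Check: |G/G'| = 8/2 = 4 is the order of the abelianisation.

Answer: 2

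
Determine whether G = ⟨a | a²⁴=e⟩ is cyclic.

|G| = 24. The element a has order 24 (its powers give 24 distinct elements), so ⟨a⟩ = G and G is cyclic.

Answer: Yes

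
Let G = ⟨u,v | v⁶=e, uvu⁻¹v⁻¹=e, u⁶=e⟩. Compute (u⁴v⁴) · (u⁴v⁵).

Compute (u⁴v⁴) · (u⁴v⁵) by multiplying left to right and reducing via the relations at each step:
  (u⁴v⁴) · u⁴ = u²v⁴
  (u²v⁴) · v⁵ = u²v³

Answer: u²v³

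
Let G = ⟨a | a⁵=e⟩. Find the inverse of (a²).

The order of (a²) is 5 (smallest k with (a²)ᵏ = e), so (a²)⁻¹ = (a²)⁴ = a³.
Check: (a²) · (a³) → (a²) · a³ = e, giving e as required.

Answer: a³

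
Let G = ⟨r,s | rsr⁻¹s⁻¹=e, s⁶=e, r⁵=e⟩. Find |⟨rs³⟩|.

|⟨rs³⟩| equals the order of rs³. Compute successive powers until reaching e:
  (rs³)¹ = rs³, (rs³)² = r², (rs³)³ = r³s³, (rs³)⁴ = r⁴, (rs³)⁵ = s³, (rs³)⁶ = r, (rs³)⁷ = r²s³, (rs³)⁸ = r³, (rs³)⁹ = r⁴s³, (rs³)¹⁰ = e.
The smallest positive k with (rs³)ᵏ = e is 10, so |⟨rs³⟩| = 10.

Answer: 10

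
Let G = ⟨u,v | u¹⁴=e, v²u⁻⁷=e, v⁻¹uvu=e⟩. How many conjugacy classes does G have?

The conjugacy classes (representative and size) are:
  [e] (size 1), [u¹³] (size 2), [u¹²] (size 2), [u¹¹] (size 2), [u⁴] (size 2), [u⁵] (size 2), [u⁸] (size 2), [u⁷] (size 1), [u⁵v⁻¹] (size 7), [u⁵v] (size 7).
Class equation: 1 + 2 + 2 + 2 + 2 + 2 + 2 + 1 + 7 + 7 = 28 = |G|. So G has 10 conjugacy classes.

Answer: 10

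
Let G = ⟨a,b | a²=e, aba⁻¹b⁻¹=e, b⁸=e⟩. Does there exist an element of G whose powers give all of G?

|G| = 16, but the maximum element order in G is 8 < 16. No single element generates all of G, so G is not cyclic.

Answer: No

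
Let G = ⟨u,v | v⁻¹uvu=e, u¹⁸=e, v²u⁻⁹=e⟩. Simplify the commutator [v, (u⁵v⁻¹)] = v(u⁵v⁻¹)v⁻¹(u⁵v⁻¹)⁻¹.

[v, (u⁵v⁻¹)] = v·(u⁵v⁻¹)·v⁻¹·(u⁵v⁻¹)⁻¹.
  v · (u⁵v⁻¹) = u¹³
  (u¹³) · (v⁻¹) = u⁴v
  (u⁴v) · (u⁵v) = u⁸

Answer: u⁸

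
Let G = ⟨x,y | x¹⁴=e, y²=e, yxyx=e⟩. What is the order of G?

Enumerate words in the generators, reducing via the relations: the distinct elements are
  {e, x, y, xy, x², x³, x⁴, x⁵, x⁶, x⁷, x⁸, x⁹, x²y, x³y, x¹², x¹³, x¹¹, x¹⁰, x⁴y, x⁵y, x⁶y, x⁷y, x⁸y, x⁹y, x¹²y, x¹³y, x¹¹y, x¹⁰y}.
No further products give new elements, so |G| = 28.

Answer: 28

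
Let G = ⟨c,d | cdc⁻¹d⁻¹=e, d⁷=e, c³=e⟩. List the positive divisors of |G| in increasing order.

|G| = 21 = 3 · 7. By Lagrange's theorem the order of any subgroup divides 21; the divisors of 21 are 1, 3, 7, 21.

Answer: 1, 3, 7, 21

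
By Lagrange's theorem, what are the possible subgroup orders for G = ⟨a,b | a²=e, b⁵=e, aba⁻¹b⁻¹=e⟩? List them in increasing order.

|G| = 10 = 2 · 5. By Lagrange's theorem the order of any subgroup divides 10; the divisors of 10 are 1, 2, 5, 10.

Answer: 1, 2, 5, 10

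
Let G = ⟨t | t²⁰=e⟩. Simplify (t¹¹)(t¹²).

Compute (t¹¹) · (t¹²) by multiplying left to right and reducing via the relations at each step:
  (t¹¹) · t¹² = t³

Answer: t³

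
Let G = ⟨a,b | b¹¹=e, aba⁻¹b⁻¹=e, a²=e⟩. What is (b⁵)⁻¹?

The order of (b⁵) is 11 (smallest k with (b⁵)ᵏ = e), so (b⁵)⁻¹ = (b⁵)¹⁰ = b⁶.
Check: (b⁵) · (b⁶) → (b⁵) · b⁶ = e, giving e as required.

Answer: b⁶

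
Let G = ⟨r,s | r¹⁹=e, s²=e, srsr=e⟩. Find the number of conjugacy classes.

The conjugacy classes (representative and size) are:
  [e] (size 1), [r¹⁸] (size 2), [r²] (size 2), [r¹⁶] (size 2), [r⁴] (size 2), [r¹⁴] (size 2), [r¹³] (size 2), [r¹²] (size 2), [r⁸] (size 2), [r⁹] (size 2), [s] (size 19).
Class equation: 1 + 2 + 2 + 2 + 2 + 2 + 2 + 2 + 2 + 2 + 19 = 38 = |G|. So G has 11 conjugacy classes.

Answer: 11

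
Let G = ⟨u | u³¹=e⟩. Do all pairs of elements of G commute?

G has a single generator, so G is cyclic and hence abelian.

Answer: Yes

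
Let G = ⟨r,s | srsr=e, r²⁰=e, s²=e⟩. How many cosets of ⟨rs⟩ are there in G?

First find ord(rs) by computing successive powers:
  (rs)¹ = rs, (rs)² = e.
So |⟨rs⟩| = ord(rs) = 2. With |G| = 40, by Lagrange [G : ⟨rs⟩] = 40/2 = 20.

Answer: 20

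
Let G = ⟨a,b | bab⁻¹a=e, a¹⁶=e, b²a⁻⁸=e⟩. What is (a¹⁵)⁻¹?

The order of (a¹⁵) is 16 (smallest k with (a¹⁵)ᵏ = e), so (a¹⁵)⁻¹ = (a¹⁵)¹⁵ = a.
Check: (a¹⁵) · a → (a¹⁵) · a = e, giving e as required.

Answer: a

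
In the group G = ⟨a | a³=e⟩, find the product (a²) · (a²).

Compute (a²) · (a²) by multiplying left to right and reducing via the relations at each step:
  (a²) · a² = a

Answer: a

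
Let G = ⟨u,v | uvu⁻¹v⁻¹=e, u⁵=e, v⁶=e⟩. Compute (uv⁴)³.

Compute successive powers of (uv⁴), reducing at each step:
  (uv⁴)²: (uv⁴) · u = u²v⁴;   (u²v⁴) · v⁴ = u²v²
  (uv⁴)³: (u²v²) · u = u³v²;   (u³v²) · v⁴ = u³

Answer: u³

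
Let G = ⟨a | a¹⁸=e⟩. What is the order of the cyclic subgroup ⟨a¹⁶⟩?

|⟨a¹⁶⟩| equals the order of a¹⁶. Compute successive powers until reaching e:
  (a¹⁶)¹ = a¹⁶, (a¹⁶)² = a¹⁴, (a¹⁶)³ = a¹², (a¹⁶)⁴ = a¹⁰, (a¹⁶)⁵ = a⁸, (a¹⁶)⁶ = a⁶, (a¹⁶)⁷ = a⁴, (a¹⁶)⁸ = a², (a¹⁶)⁹ = e.
The smallest positive k with (a¹⁶)ᵏ = e is 9, so |⟨a¹⁶⟩| = 9.

Answer: 9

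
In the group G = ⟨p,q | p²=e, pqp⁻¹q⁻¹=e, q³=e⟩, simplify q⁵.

Compute successive powers of q, reducing at each step:
  q²: q · q = q²
  q³: (q²) · q = e
  q⁴: e · q = q
  q⁵: q · q = q²

Answer: q²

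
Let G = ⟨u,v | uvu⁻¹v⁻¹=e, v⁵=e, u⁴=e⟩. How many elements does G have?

Enumerate words in the generators, reducing via the relations: the distinct elements are
  {e, u, v, uv, u², u³, v², v³, v⁴, uv², uv³, uv⁴, u²v, u³v, u²v², u²v³, u²v⁴, u³v², u³v³, u³v⁴}.
No further products give new elements, so |G| = 20.

Answer: 20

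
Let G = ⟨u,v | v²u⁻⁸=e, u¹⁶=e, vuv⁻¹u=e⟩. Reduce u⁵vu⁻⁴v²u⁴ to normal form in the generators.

Multiply left to right, reducing at each step:
  (u⁵) · v = u⁵v
  (u⁵v) · u⁻⁴ = uv⁻¹
  (uv⁻¹) · v² = uv
  (uv) · u⁴ = u⁵v⁻¹

Answer: u⁵v⁻¹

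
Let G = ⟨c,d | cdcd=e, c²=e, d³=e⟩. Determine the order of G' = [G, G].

G' = [G, G] is generated by all commutators. The generator-pair commutators are: [c, d] = d.
The subgroup they normally generate is {e, d, d²}, of order 3.
Check: |G/G'| = 6/3 = 2 is the order of the abelianisation.

Answer: 3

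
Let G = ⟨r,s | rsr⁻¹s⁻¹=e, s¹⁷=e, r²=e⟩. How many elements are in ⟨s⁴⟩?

|⟨s⁴⟩| equals the order of s⁴. Compute successive powers until reaching e:
  (s⁴)¹ = s⁴, (s⁴)² = s⁸, (s⁴)³ = s¹², (s⁴)⁴ = s¹⁶, (s⁴)⁵ = s³, (s⁴)⁶ = s⁷, (s⁴)⁷ = s¹¹, (s⁴)⁸ = s¹⁵, (s⁴)⁹ = s², (s⁴)¹⁰ = s⁶, (s⁴)¹¹ = s¹⁰, (s⁴)¹² = s¹⁴, (s⁴)¹³ = s, (s⁴)¹⁴ = s⁵, (s⁴)¹⁵ = s⁹, (s⁴)¹⁶ = s¹³, (s⁴)¹⁷ = e.
The smallest positive k with (s⁴)ᵏ = e is 17, so |⟨s⁴⟩| = 17.

Answer: 17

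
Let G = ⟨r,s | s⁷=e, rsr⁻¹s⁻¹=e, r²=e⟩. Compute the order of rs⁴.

Compute successive powers until reaching e:
  (rs⁴)¹ = rs⁴, (rs⁴)² = s, (rs⁴)³ = rs⁵, (rs⁴)⁴ = s², (rs⁴)⁵ = rs⁶, (rs⁴)⁶ = s³, (rs⁴)⁷ = r, (rs⁴)⁸ = s⁴, (rs⁴)⁹ = rs, (rs⁴)¹⁰ = s⁵, (rs⁴)¹¹ = rs², (rs⁴)¹² = s⁶, (rs⁴)¹³ = rs³, (rs⁴)¹⁴ = e.
The smallest positive k with (rs⁴)ᵏ = e is 14.

Answer: 14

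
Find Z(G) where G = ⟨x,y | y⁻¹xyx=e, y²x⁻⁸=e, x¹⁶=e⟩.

An element z ∈ Z(G) iff z commutes with every generator.
For example x⁸ is central: (x⁸)·x = x⁹ = x·(x⁸); (x⁸)·y = y⁻¹ = y·(x⁸).
Whereas x ∉ Z(G) since x·y = xy ≠ x⁷y⁻¹ = y·x.
Checking each of the 32 elements this way gives Z(G) = {e, x⁸}, of order 2.

Answer: {e, x⁸}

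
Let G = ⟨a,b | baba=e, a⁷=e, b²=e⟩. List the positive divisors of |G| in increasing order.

|G| = 14 = 2 · 7. By Lagrange's theorem the order of any subgroup divides 14; the divisors of 14 are 1, 2, 7, 14.

Answer: 1, 2, 7, 14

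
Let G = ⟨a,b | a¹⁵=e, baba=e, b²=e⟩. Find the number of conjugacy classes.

The conjugacy classes (representative and size) are:
  [e] (size 1), [a¹⁴] (size 2), [a²] (size 2), [a³] (size 2), [a⁴] (size 2), [a¹⁰] (size 2), [a⁹] (size 2), [a⁷] (size 2), [a¹³b] (size 15).
Class equation: 1 + 2 + 2 + 2 + 2 + 2 + 2 + 2 + 15 = 30 = |G|. So G has 9 conjugacy classes.

Answer: 9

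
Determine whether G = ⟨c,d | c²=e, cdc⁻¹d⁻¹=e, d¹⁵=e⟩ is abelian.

Each pair of generators commutes: c·d = cd = d·c. Since the generators pairwise commute, every element of G commutes with every other, so G is abelian.

Answer: Yes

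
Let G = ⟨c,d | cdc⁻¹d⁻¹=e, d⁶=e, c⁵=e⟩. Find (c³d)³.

Compute successive powers of (c³d), reducing at each step:
  (c³d)²: (c³d) · c³ = cd;   (cd) · d = cd²
  (c³d)³: (cd²) · c³ = c⁴d²;   (c⁴d²) · d = c⁴d³

Answer: c⁴d³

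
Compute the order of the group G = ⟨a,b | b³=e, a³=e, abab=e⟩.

Enumerate words in the generators, reducing via the relations: the distinct elements are
  {a, b, e, ab, a², b², ab², a²b, ba², b²a, ab²a, a²b²}.
No further products give new elements, so |G| = 12.

Answer: 12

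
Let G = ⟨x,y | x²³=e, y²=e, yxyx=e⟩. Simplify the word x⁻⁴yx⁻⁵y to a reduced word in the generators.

Multiply left to right, reducing at each step:
  (x¹⁹) · y = x¹⁹y
  (x¹⁹y) · x⁻⁵ = xy
  (xy) · y = x

Answer: x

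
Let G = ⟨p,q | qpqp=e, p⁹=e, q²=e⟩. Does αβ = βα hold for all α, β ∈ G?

p·q = pq but q·p = p⁸q, so p·q ≠ q·p and G is not abelian.

Answer: No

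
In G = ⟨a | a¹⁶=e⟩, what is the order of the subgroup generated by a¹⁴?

|⟨a¹⁴⟩| equals the order of a¹⁴. Compute successive powers until reaching e:
  (a¹⁴)¹ = a¹⁴, (a¹⁴)² = a¹², (a¹⁴)³ = a¹⁰, (a¹⁴)⁴ = a⁸, (a¹⁴)⁵ = a⁶, (a¹⁴)⁶ = a⁴, (a¹⁴)⁷ = a², (a¹⁴)⁸ = e.
The smallest positive k with (a¹⁴)ᵏ = e is 8, so |⟨a¹⁴⟩| = 8.

Answer: 8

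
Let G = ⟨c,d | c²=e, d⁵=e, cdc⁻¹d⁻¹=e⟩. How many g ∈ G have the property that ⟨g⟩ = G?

G is cyclic of order 10. An element generates G iff its order is 10, and a cyclic group of order 10 has exactly φ(10) = 4 such elements.

Answer: 4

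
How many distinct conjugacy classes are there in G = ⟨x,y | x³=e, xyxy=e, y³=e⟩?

The conjugacy classes (representative and size) are:
  [e] (size 1), [yx²] (size 4), [y²x] (size 4), [x²y²] (size 3).
Class equation: 1 + 4 + 4 + 3 = 12 = |G|. So G has 4 conjugacy classes.

Answer: 4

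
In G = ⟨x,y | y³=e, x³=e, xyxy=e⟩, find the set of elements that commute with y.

⟨y⟩ ⊆ C_G(y) since powers of y commute with y; so |C_G(y)| ≥ |⟨y⟩| = 3.
By orbit–stabilizer, |C_G(y)| = |G| / |conj. class of y| = 12 / 4 = 3.
The 3 elements commuting with y are {e, y, y²}.

Answer: {e, y, y²}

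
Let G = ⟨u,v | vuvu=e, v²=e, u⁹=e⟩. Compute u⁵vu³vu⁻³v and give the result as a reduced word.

Multiply left to right, reducing at each step:
  (u⁵) · v = u⁵v
  (u⁵v) · u³ = u²v
  (u²v) · v = u²
  (u²) · u⁻³ = u⁸
  (u⁸) · v = u⁸v

Answer: u⁸v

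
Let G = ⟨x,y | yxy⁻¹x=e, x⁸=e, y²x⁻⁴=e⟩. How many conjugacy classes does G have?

The conjugacy classes (representative and size) are:
  [e] (size 1), [x⁷] (size 2), [x²] (size 2), [x⁵] (size 2), [x⁴] (size 1), [x²y⁻¹] (size 4), [x³y] (size 4).
Class equation: 1 + 2 + 2 + 2 + 1 + 4 + 4 = 16 = |G|. So G has 7 conjugacy classes.

Answer: 7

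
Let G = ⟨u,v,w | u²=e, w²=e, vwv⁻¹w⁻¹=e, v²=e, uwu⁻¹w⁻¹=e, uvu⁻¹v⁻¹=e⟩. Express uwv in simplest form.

Multiply left to right, reducing at each step:
  u · w = uw
  (uw) · v = uvw

Answer: uvw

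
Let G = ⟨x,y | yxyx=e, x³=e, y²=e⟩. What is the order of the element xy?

Compute successive powers until reaching e:
  (xy)¹ = xy, (xy)² = e.
The smallest positive k with (xy)ᵏ = e is 2.

Answer: 2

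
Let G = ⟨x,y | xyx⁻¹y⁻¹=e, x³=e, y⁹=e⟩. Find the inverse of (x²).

The order of (x²) is 3 (smallest k with (x²)ᵏ = e), so (x²)⁻¹ = (x²)² = x.
Check: (x²) · x → (x²) · x = e, giving e as required.

Answer: x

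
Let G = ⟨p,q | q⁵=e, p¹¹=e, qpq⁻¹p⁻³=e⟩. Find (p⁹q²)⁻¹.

The order of (p⁹q²) is 5 (smallest k with (p⁹q²)ᵏ = e), so (p⁹q²)⁻¹ = (p⁹q²)⁴ = p¹⁰q³.
Check: (p⁹q²) · (p¹⁰q³) → (p⁹q²) · p¹⁰ = q²;   (q²) · q³ = e, giving e as required.

Answer: p¹⁰q³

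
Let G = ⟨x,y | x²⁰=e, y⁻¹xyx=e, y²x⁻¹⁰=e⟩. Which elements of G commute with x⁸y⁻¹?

⟨x⁸y⁻¹⟩ ⊆ C_G(x⁸y⁻¹) since powers of x⁸y⁻¹ commute with x⁸y⁻¹; so |C_G(x⁸y⁻¹)| ≥ |⟨x⁸y⁻¹⟩| = 4.
By orbit–stabilizer, |C_G(x⁸y⁻¹)| = |G| / |conj. class of x⁸y⁻¹| = 40 / 10 = 4.
The 4 elements commuting with x⁸y⁻¹ are {e, x¹⁰, x⁸y, x⁸y⁻¹}.

Answer: {e, x¹⁰, x⁸y, x⁸y⁻¹}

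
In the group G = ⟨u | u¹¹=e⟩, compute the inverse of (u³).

The order of (u³) is 11 (smallest k with (u³)ᵏ = e), so (u³)⁻¹ = (u³)¹⁰ = u⁸.
Check: (u³) · (u⁸) → (u³) · u⁸ = e, giving e as required.

Answer: u⁸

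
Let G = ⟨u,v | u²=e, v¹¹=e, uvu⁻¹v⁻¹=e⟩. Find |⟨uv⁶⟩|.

|⟨uv⁶⟩| equals the order of uv⁶. Compute successive powers until reaching e:
  (uv⁶)¹ = uv⁶, (uv⁶)² = v, (uv⁶)³ = uv⁷, (uv⁶)⁴ = v², (uv⁶)⁵ = uv⁸, (uv⁶)⁶ = v³, (uv⁶)⁷ = uv⁹, (uv⁶)⁸ = v⁴, (uv⁶)⁹ = uv¹⁰, (uv⁶)¹⁰ = v⁵, (uv⁶)¹¹ = u, (uv⁶)¹² = v⁶, (uv⁶)¹³ = uv, (uv⁶)¹⁴ = v⁷, (uv⁶)¹⁵ = uv², (uv⁶)¹⁶ = v⁸, (uv⁶)¹⁷ = uv³, (uv⁶)¹⁸ = v⁹, (uv⁶)¹⁹ = uv⁴, (uv⁶)²⁰ = v¹⁰, (uv⁶)²¹ = uv⁵, (uv⁶)²² = e.
The smallest positive k with (uv⁶)ᵏ = e is 22, so |⟨uv⁶⟩| = 22.

Answer: 22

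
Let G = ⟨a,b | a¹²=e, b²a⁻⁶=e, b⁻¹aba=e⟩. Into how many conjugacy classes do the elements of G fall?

The conjugacy classes (representative and size) are:
  [e] (size 1), [a¹¹] (size 2), [a²] (size 2), [a⁹] (size 2), [a⁴] (size 2), [a⁵] (size 2), [a⁶] (size 1), [a²b] (size 6), [ab] (size 6).
Class equation: 1 + 2 + 2 + 2 + 2 + 2 + 1 + 6 + 6 = 24 = |G|. So G has 9 conjugacy classes.

Answer: 9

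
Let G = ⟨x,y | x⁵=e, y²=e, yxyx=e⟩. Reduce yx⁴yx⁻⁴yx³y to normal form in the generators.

Multiply left to right, reducing at each step:
  y · x⁴ = xy
  (xy) · y = x
  x · x⁻⁴ = x²
  (x²) · y = x²y
  (x²y) · x³ = x⁴y
  (x⁴y) · y = x⁴

Answer: x⁴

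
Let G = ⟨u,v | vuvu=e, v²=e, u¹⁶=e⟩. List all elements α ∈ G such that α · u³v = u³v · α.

⟨u³v⟩ ⊆ C_G(u³v) since powers of u³v commute with u³v; so |C_G(u³v)| ≥ |⟨u³v⟩| = 2.
By orbit–stabilizer, |C_G(u³v)| = |G| / |conj. class of u³v| = 32 / 8 = 4.
The 4 elements commuting with u³v are {e, u⁸, u³v, u¹¹v}.

Answer: {e, u⁸, u³v, u¹¹v}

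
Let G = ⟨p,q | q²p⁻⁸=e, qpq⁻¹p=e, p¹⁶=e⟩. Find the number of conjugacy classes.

The conjugacy classes (representative and size) are:
  [e] (size 1), [p] (size 2), [p¹⁴] (size 2), [p¹³] (size 2), [p¹²] (size 2), [p⁵] (size 2), [p¹⁰] (size 2), [p⁷] (size 2), [p⁸] (size 1), [q⁻¹] (size 8), [p⁷q⁻¹] (size 8).
Class equation: 1 + 2 + 2 + 2 + 2 + 2 + 2 + 2 + 1 + 8 + 8 = 32 = |G|. So G has 11 conjugacy classes.

Answer: 11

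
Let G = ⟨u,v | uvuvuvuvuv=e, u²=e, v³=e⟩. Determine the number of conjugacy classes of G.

The conjugacy classes (representative and size) are:
  [e] (size 1), [uvuv²uvuv²u] (size 15), [vuvuv²u] (size 20), [uv²uv²u] (size 12), [v²uvuv²] (size 12).
Class equation: 1 + 15 + 20 + 12 + 12 = 60 = |G|. So G has 5 conjugacy classes.

Answer: 5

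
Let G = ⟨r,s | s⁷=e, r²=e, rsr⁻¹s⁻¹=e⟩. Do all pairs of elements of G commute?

Each pair of generators commutes: r·s = rs = s·r. Since the generators pairwise commute, every element of G commutes with every other, so G is abelian.

Answer: Yes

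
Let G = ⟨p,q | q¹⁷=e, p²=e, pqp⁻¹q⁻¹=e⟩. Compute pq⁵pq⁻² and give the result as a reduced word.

Multiply left to right, reducing at each step:
  p · q⁵ = pq⁵
  (pq⁵) · p = q⁵
  (q⁵) · q⁻² = q³

Answer: q³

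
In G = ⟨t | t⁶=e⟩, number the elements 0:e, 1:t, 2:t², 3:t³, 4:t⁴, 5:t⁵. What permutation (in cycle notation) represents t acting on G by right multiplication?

(0 1 2 3 4 5)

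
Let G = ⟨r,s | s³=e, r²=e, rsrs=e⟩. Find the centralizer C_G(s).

⟨s⟩ ⊆ C_G(s) since powers of s commute with s; so |C_G(s)| ≥ |⟨s⟩| = 3.
By orbit–stabilizer, |C_G(s)| = |G| / |conj. class of s| = 6 / 2 = 3.
The 3 elements commuting with s are {e, s, s²}.

Answer: {e, s, s²}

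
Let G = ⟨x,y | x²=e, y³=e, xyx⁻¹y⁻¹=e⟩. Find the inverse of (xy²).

The order of (xy²) is 6 (smallest k with (xy²)ᵏ = e), so (xy²)⁻¹ = (xy²)⁵ = xy.
Check: (xy²) · (xy) → (xy²) · x = y²;   (y²) · y = e, giving e as required.

Answer: xy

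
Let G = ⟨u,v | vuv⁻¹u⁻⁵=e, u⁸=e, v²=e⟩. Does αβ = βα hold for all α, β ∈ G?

u·v = uv but v·u = u⁵v, so u·v ≠ v·u and G is not abelian.

Answer: No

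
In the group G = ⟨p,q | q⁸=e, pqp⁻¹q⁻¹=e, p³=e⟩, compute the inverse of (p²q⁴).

The order of (p²q⁴) is 6 (smallest k with (p²q⁴)ᵏ = e), so (p²q⁴)⁻¹ = (p²q⁴)⁵ = pq⁴.
Check: (p²q⁴) · (pq⁴) → (p²q⁴) · p = q⁴;   (q⁴) · q⁴ = e, giving e as required.

Answer: pq⁴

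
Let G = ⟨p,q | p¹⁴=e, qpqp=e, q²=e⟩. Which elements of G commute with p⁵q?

⟨p⁵q⟩ ⊆ C_G(p⁵q) since powers of p⁵q commute with p⁵q; so |C_G(p⁵q)| ≥ |⟨p⁵q⟩| = 2.
By orbit–stabilizer, |C_G(p⁵q)| = |G| / |conj. class of p⁵q| = 28 / 7 = 4.
The 4 elements commuting with p⁵q are {e, p⁷, p⁵q, p¹²q}.

Answer: {e, p⁷, p⁵q, p¹²q}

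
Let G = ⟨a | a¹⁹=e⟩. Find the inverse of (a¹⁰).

The order of (a¹⁰) is 19 (smallest k with (a¹⁰)ᵏ = e), so (a¹⁰)⁻¹ = (a¹⁰)¹⁸ = a⁹.
Check: (a¹⁰) · (a⁹) → (a¹⁰) · a⁹ = e, giving e as required.

Answer: a⁹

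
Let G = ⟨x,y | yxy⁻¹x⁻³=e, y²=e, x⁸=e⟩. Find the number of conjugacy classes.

The conjugacy classes (representative and size) are:
  [e] (size 1), [x³] (size 2), [x²] (size 2), [x⁴] (size 1), [x⁵] (size 2), [x⁴y] (size 4), [xy] (size 4).
Class equation: 1 + 2 + 2 + 1 + 2 + 4 + 4 = 16 = |G|. So G has 7 conjugacy classes.

Answer: 7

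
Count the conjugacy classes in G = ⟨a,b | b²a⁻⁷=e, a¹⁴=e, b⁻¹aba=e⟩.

The conjugacy classes (representative and size) are:
  [e] (size 1), [a¹³] (size 2), [a¹²] (size 2), [a¹¹] (size 2), [a⁴] (size 2), [a⁵] (size 2), [a⁸] (size 2), [a⁷] (size 1), [a⁵b⁻¹] (size 7), [a⁵b] (size 7).
Class equation: 1 + 2 + 2 + 2 + 2 + 2 + 2 + 1 + 7 + 7 = 28 = |G|. So G has 10 conjugacy classes.

Answer: 10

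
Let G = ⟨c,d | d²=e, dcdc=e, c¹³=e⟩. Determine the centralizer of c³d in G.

⟨c³d⟩ ⊆ C_G(c³d) since powers of c³d commute with c³d; so |C_G(c³d)| ≥ |⟨c³d⟩| = 2.
By orbit–stabilizer, |C_G(c³d)| = |G| / |conj. class of c³d| = 26 / 13 = 2.
The 2 elements commuting with c³d are {e, c³d}.

Answer: {e, c³d}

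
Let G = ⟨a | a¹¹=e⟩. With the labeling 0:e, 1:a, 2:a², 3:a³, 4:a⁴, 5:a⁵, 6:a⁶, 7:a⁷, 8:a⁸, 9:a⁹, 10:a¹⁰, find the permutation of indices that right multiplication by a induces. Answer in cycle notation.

(0 1 2 3 4 5 6 7 8 9 10)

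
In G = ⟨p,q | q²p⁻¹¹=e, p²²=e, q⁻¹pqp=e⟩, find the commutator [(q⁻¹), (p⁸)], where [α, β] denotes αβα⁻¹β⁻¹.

[(q⁻¹), (p⁸)] = (q⁻¹)·(p⁸)·(q⁻¹)⁻¹·(p⁸)⁻¹.
  (q⁻¹) · (p⁸) = p³q
  (p³q) · q = p¹⁴
  (p¹⁴) · (p¹⁴) = p⁶

Answer: p⁶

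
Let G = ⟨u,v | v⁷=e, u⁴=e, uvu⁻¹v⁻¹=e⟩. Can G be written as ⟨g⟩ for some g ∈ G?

|G| = 28. The element uv has order 28 (its powers give 28 distinct elements), so ⟨uv⟩ = G and G is cyclic.

Answer: Yes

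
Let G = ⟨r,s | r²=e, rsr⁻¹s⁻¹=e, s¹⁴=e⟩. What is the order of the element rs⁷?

Compute successive powers until reaching e:
  (rs⁷)¹ = rs⁷, (rs⁷)² = e.
The smallest positive k with (rs⁷)ᵏ = e is 2.

Answer: 2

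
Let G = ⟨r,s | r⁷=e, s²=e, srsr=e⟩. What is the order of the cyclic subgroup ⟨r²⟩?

|⟨r²⟩| equals the order of r². Compute successive powers until reaching e:
  (r²)¹ = r², (r²)² = r⁴, (r²)³ = r⁶, (r²)⁴ = r, (r²)⁵ = r³, (r²)⁶ = r⁵, (r²)⁷ = e.
The smallest positive k with (r²)ᵏ = e is 7, so |⟨r²⟩| = 7.

Answer: 7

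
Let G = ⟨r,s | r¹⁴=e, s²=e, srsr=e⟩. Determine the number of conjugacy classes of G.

The conjugacy classes (representative and size) are:
  [e] (size 1), [r¹³] (size 2), [r²] (size 2), [r³] (size 2), [r¹⁰] (size 2), [r⁵] (size 2), [r⁸] (size 2), [r⁷] (size 1), [r⁶s] (size 7), [r⁹s] (size 7).
Class equation: 1 + 2 + 2 + 2 + 2 + 2 + 2 + 1 + 7 + 7 = 28 = |G|. So G has 10 conjugacy classes.

Answer: 10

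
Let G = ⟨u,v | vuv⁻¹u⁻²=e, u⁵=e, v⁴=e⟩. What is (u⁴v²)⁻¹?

The order of (u⁴v²) is 2 (smallest k with (u⁴v²)ᵏ = e), so (u⁴v²)⁻¹ = (u⁴v²)¹ = u⁴v².
Check: (u⁴v²) · (u⁴v²) → (u⁴v²) · u⁴ = v²;   (v²) · v² = e, giving e as required.

Answer: u⁴v²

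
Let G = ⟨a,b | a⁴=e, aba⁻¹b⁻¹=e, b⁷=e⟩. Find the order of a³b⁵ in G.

Compute successive powers until reaching e:
  (a³b⁵)¹ = a³b⁵, (a³b⁵)² = a²b³, (a³b⁵)³ = ab, (a³b⁵)⁴ = b⁶, (a³b⁵)⁵ = a³b⁴, (a³b⁵)⁶ = a²b², (a³b⁵)⁷ = a, (a³b⁵)⁸ = b⁵, (a³b⁵)⁹ = a³b³, (a³b⁵)¹⁰ = a²b, (a³b⁵)¹¹ = ab⁶, (a³b⁵)¹² = b⁴, (a³b⁵)¹³ = a³b², (a³b⁵)¹⁴ = a², (a³b⁵)¹⁵ = ab⁵, (a³b⁵)¹⁶ = b³, (a³b⁵)¹⁷ = a³b, (a³b⁵)¹⁸ = a²b⁶, (a³b⁵)¹⁹ = ab⁴, (a³b⁵)²⁰ = b², (a³b⁵)²¹ = a³, (a³b⁵)²² = a²b⁵, (a³b⁵)²³ = ab³, (a³b⁵)²⁴ = b, (a³b⁵)²⁵ = a³b⁶, (a³b⁵)²⁶ = a²b⁴, (a³b⁵)²⁷ = ab², (a³b⁵)²⁸ = e.
The smallest positive k with (a³b⁵)ᵏ = e is 28.

Answer: 28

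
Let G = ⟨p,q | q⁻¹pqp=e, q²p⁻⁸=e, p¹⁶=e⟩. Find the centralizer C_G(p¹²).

⟨p¹²⟩ ⊆ C_G(p¹²) since powers of p¹² commute with p¹²; so |C_G(p¹²)| ≥ |⟨p¹²⟩| = 4.
By orbit–stabilizer, |C_G(p¹²)| = |G| / |conj. class of p¹²| = 32 / 2 = 16.
The 16 elements commuting with p¹² are {e, p, p², p³, p⁴, p⁵, p⁶, p⁷, p⁸, p⁹, p¹⁰, p¹¹, p¹², p¹³, p¹⁴, p¹⁵}.

Answer: {e, p, p², p³, p⁴, p⁵, p⁶, p⁷, p⁸, p⁹, p¹⁰, p¹¹, p¹², p¹³, p¹⁴, p¹⁵}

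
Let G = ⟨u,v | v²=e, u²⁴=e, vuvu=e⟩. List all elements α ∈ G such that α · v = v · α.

⟨v⟩ ⊆ C_G(v) since powers of v commute with v; so |C_G(v)| ≥ |⟨v⟩| = 2.
By orbit–stabilizer, |C_G(v)| = |G| / |conj. class of v| = 48 / 12 = 4.
The 4 elements commuting with v are {e, u¹², v, u¹²v}.

Answer: {e, u¹², v, u¹²v}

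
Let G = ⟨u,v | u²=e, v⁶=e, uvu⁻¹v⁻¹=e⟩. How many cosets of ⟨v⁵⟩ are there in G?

First find ord(v⁵) by computing successive powers:
  (v⁵)¹ = v⁵, (v⁵)² = v⁴, (v⁵)³ = v³, (v⁵)⁴ = v², (v⁵)⁵ = v, (v⁵)⁶ = e.
So |⟨v⁵⟩| = ord(v⁵) = 6. With |G| = 12, by Lagrange [G : ⟨v⁵⟩] = 12/6 = 2.

Answer: 2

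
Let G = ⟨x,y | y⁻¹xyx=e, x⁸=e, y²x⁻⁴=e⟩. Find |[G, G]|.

G' = [G, G] is generated by all commutators. The generator-pair commutators are: [x, y] = x².
The subgroup they normally generate is {e, x², x⁴, x⁶}, of order 4.
Check: |G/G'| = 16/4 = 4 is the order of the abelianisation.

Answer: 4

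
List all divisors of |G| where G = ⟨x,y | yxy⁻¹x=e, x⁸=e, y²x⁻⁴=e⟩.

|G| = 16 = 2⁴. By Lagrange's theorem the order of any subgroup divides 16; the divisors of 16 are 1, 2, 4, 8, 16.

Answer: 1, 2, 4, 8, 16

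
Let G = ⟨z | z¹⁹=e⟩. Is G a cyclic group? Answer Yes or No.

|G| = 19. The element z has order 19 (its powers give 19 distinct elements), so ⟨z⟩ = G and G is cyclic.

Answer: Yes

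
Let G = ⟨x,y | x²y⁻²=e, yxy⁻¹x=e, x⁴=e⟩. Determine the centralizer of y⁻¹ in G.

⟨y⁻¹⟩ ⊆ C_G(y⁻¹) since powers of y⁻¹ commute with y⁻¹; so |C_G(y⁻¹)| ≥ |⟨y⁻¹⟩| = 4.
By orbit–stabilizer, |C_G(y⁻¹)| = |G| / |conj. class of y⁻¹| = 8 / 2 = 4.
The 4 elements commuting with y⁻¹ are {e, x², y, y⁻¹}.

Answer: {e, x², y, y⁻¹}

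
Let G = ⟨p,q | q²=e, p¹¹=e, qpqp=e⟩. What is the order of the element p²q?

Compute successive powers until reaching e:
  (p²q)¹ = p²q, (p²q)² = e.
The smallest positive k with (p²q)ᵏ = e is 2.

Answer: 2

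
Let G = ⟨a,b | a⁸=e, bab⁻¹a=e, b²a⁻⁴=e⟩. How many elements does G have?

Enumerate words in the generators, reducing via the relations: the distinct elements are
  {a, b, e, ab, a², a³, a⁴, a⁵, a⁶, a⁷, a²b, a³b, b⁻¹, ab⁻¹, a²b⁻¹, a³b⁻¹}.
No further products give new elements, so |G| = 16.

Answer: 16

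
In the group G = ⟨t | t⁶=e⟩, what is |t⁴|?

Compute successive powers until reaching e:
  (t⁴)¹ = t⁴, (t⁴)² = t², (t⁴)³ = e.
The smallest positive k with (t⁴)ᵏ = e is 3.

Answer: 3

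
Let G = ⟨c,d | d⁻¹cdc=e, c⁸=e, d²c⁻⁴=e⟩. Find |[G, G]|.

G' = [G, G] is generated by all commutators. The generator-pair commutators are: [c, d] = c².
The subgroup they normally generate is {e, c², c⁴, c⁶}, of order 4.
Check: |G/G'| = 16/4 = 4 is the order of the abelianisation.

Answer: 4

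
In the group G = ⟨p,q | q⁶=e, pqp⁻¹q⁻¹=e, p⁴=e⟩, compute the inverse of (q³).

The order of (q³) is 2 (smallest k with (q³)ᵏ = e), so (q³)⁻¹ = (q³)¹ = q³.
Check: (q³) · (q³) → (q³) · q³ = e, giving e as required.

Answer: q³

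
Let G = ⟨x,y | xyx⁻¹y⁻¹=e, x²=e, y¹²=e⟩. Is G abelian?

Each pair of generators commutes: x·y = xy = y·x. Since the generators pairwise commute, every element of G commutes with every other, so G is abelian.

Answer: Yes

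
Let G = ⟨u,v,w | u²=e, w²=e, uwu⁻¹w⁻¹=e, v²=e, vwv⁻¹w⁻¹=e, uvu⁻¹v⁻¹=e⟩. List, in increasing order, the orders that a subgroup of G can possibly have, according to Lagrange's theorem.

|G| = 8 = 2³. By Lagrange's theorem the order of any subgroup divides 8; the divisors of 8 are 1, 2, 4, 8.

Answer: 1, 2, 4, 8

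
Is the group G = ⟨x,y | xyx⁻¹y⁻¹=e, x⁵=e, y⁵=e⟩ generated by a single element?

|G| = 25, but the maximum element order in G is 5 < 25. No single element generates all of G, so G is not cyclic.

Answer: No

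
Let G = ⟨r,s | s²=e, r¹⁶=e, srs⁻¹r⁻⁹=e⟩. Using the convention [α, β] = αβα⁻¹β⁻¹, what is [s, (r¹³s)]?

[s, (r¹³s)] = s·(r¹³s)·s⁻¹·(r¹³s)⁻¹.
  s · (r¹³s) = r⁵
  (r⁵) · s = r⁵s
  (r⁵s) · (r¹¹s) = r⁸

Answer: r⁸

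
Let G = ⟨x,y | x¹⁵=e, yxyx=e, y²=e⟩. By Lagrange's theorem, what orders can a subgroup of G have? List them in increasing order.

|G| = 30 = 2 · 3 · 5. By Lagrange's theorem the order of any subgroup divides 30; the divisors of 30 are 1, 2, 3, 5, 6, 10, 15, 30.

Answer: 1, 2, 3, 5, 6, 10, 15, 30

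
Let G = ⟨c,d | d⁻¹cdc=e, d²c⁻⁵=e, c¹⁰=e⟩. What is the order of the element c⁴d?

Compute successive powers until reaching e:
  (c⁴d)¹ = c⁴d, (c⁴d)² = c⁵, (c⁴d)³ = c⁴d⁻¹, (c⁴d)⁴ = e.
The smallest positive k with (c⁴d)ᵏ = e is 4.

Answer: 4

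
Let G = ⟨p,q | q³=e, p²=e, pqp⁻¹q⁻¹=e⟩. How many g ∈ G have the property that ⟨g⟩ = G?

G is cyclic of order 6. An element generates G iff its order is 6, and a cyclic group of order 6 has exactly φ(6) = 2 such elements.

Answer: 2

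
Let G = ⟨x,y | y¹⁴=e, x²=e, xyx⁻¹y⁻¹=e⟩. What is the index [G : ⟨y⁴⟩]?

First find ord(y⁴) by computing successive powers:
  (y⁴)¹ = y⁴, (y⁴)² = y⁸, (y⁴)³ = y¹², (y⁴)⁴ = y², (y⁴)⁵ = y⁶, (y⁴)⁶ = y¹⁰, (y⁴)⁷ = e.
So |⟨y⁴⟩| = ord(y⁴) = 7. With |G| = 28, by Lagrange [G : ⟨y⁴⟩] = 28/7 = 4.

Answer: 4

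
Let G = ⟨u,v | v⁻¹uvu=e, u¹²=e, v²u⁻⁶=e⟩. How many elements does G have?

Enumerate words in the generators, reducing via the relations: the distinct elements are
  {e, u, v, uv, u², u³, u⁴, u⁵, u⁶, u⁷, u⁸, u⁹, u²v, u³v, u¹¹, u¹⁰, u⁴v, u⁵v, v⁻¹, uv⁻¹, u²v⁻¹, u³v⁻¹, u⁴v⁻¹, u⁵v⁻¹}.
No further products give new elements, so |G| = 24.

Answer: 24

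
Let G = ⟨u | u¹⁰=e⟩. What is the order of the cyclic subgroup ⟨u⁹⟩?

|⟨u⁹⟩| equals the order of u⁹. Compute successive powers until reaching e:
  (u⁹)¹ = u⁹, (u⁹)² = u⁸, (u⁹)³ = u⁷, (u⁹)⁴ = u⁶, (u⁹)⁵ = u⁵, (u⁹)⁶ = u⁴, (u⁹)⁷ = u³, (u⁹)⁸ = u², (u⁹)⁹ = u, (u⁹)¹⁰ = e.
The smallest positive k with (u⁹)ᵏ = e is 10, so |⟨u⁹⟩| = 10.

Answer: 10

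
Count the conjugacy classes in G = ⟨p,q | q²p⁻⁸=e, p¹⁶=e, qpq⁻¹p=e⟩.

The conjugacy classes (representative and size) are:
  [e] (size 1), [p] (size 2), [p¹⁴] (size 2), [p¹³] (size 2), [p¹²] (size 2), [p⁵] (size 2), [p¹⁰] (size 2), [p⁷] (size 2), [p⁸] (size 1), [q⁻¹] (size 8), [p⁷q⁻¹] (size 8).
Class equation: 1 + 2 + 2 + 2 + 2 + 2 + 2 + 2 + 1 + 8 + 8 = 32 = |G|. So G has 11 conjugacy classes.

Answer: 11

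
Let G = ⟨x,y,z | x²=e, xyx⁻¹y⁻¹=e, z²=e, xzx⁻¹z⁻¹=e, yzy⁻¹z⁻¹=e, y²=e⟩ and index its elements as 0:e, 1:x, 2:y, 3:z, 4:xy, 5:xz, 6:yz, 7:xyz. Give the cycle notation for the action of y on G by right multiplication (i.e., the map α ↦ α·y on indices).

(0 2)(1 4)(3 6)(5 7)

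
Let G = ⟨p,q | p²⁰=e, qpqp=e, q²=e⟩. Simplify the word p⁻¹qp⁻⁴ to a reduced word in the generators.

Multiply left to right, reducing at each step:
  (p¹⁹) · q = p¹⁹q
  (p¹⁹q) · p⁻⁴ = p³q

Answer: p³q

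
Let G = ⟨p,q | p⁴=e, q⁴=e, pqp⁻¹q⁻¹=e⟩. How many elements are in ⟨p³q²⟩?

|⟨p³q²⟩| equals the order of p³q². Compute successive powers until reaching e:
  (p³q²)¹ = p³q², (p³q²)² = p², (p³q²)³ = pq², (p³q²)⁴ = e.
The smallest positive k with (p³q²)ᵏ = e is 4, so |⟨p³q²⟩| = 4.

Answer: 4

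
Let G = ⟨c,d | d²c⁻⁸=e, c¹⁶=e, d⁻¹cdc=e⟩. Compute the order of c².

Compute successive powers until reaching e:
  (c²)¹ = c², (c²)² = c⁴, (c²)³ = c⁶, (c²)⁴ = c⁸, (c²)⁵ = c¹⁰, (c²)⁶ = c¹², (c²)⁷ = c¹⁴, (c²)⁸ = e.
The smallest positive k with (c²)ᵏ = e is 8.

Answer: 8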